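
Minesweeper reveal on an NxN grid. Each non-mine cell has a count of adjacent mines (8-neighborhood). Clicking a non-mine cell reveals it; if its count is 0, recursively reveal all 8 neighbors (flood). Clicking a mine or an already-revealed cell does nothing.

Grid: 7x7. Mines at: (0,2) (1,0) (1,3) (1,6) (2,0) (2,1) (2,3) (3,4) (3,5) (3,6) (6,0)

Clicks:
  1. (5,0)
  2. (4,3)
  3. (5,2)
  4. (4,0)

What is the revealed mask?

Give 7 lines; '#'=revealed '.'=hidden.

Click 1 (5,0) count=1: revealed 1 new [(5,0)] -> total=1
Click 2 (4,3) count=1: revealed 1 new [(4,3)] -> total=2
Click 3 (5,2) count=0: revealed 22 new [(3,0) (3,1) (3,2) (3,3) (4,0) (4,1) (4,2) (4,4) (4,5) (4,6) (5,1) (5,2) (5,3) (5,4) (5,5) (5,6) (6,1) (6,2) (6,3) (6,4) (6,5) (6,6)] -> total=24
Click 4 (4,0) count=0: revealed 0 new [(none)] -> total=24

Answer: .......
.......
.......
####...
#######
#######
.######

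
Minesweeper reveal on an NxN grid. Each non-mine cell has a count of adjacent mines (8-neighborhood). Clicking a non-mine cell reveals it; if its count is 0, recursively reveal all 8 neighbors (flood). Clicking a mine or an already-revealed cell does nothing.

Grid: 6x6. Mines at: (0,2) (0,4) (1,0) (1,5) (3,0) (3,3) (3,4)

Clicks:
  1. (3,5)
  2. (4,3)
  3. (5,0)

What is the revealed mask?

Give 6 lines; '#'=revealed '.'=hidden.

Click 1 (3,5) count=1: revealed 1 new [(3,5)] -> total=1
Click 2 (4,3) count=2: revealed 1 new [(4,3)] -> total=2
Click 3 (5,0) count=0: revealed 11 new [(4,0) (4,1) (4,2) (4,4) (4,5) (5,0) (5,1) (5,2) (5,3) (5,4) (5,5)] -> total=13

Answer: ......
......
......
.....#
######
######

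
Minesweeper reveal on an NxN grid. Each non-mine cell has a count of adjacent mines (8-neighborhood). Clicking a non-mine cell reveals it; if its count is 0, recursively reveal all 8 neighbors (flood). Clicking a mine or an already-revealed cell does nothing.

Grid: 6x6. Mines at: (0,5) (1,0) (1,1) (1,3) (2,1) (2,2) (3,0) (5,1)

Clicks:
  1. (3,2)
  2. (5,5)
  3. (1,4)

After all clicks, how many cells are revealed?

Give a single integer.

Answer: 17

Derivation:
Click 1 (3,2) count=2: revealed 1 new [(3,2)] -> total=1
Click 2 (5,5) count=0: revealed 16 new [(1,4) (1,5) (2,3) (2,4) (2,5) (3,3) (3,4) (3,5) (4,2) (4,3) (4,4) (4,5) (5,2) (5,3) (5,4) (5,5)] -> total=17
Click 3 (1,4) count=2: revealed 0 new [(none)] -> total=17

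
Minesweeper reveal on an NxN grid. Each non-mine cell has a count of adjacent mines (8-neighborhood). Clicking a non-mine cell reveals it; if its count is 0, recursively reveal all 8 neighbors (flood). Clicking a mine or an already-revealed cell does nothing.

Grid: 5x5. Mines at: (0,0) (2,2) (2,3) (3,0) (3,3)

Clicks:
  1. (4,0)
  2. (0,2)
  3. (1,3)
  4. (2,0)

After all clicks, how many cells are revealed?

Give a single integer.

Click 1 (4,0) count=1: revealed 1 new [(4,0)] -> total=1
Click 2 (0,2) count=0: revealed 8 new [(0,1) (0,2) (0,3) (0,4) (1,1) (1,2) (1,3) (1,4)] -> total=9
Click 3 (1,3) count=2: revealed 0 new [(none)] -> total=9
Click 4 (2,0) count=1: revealed 1 new [(2,0)] -> total=10

Answer: 10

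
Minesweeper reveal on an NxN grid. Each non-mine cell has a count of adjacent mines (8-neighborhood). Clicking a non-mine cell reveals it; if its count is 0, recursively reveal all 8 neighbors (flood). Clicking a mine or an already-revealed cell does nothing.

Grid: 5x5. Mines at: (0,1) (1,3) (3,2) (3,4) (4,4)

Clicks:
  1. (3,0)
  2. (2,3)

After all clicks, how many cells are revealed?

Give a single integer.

Answer: 9

Derivation:
Click 1 (3,0) count=0: revealed 8 new [(1,0) (1,1) (2,0) (2,1) (3,0) (3,1) (4,0) (4,1)] -> total=8
Click 2 (2,3) count=3: revealed 1 new [(2,3)] -> total=9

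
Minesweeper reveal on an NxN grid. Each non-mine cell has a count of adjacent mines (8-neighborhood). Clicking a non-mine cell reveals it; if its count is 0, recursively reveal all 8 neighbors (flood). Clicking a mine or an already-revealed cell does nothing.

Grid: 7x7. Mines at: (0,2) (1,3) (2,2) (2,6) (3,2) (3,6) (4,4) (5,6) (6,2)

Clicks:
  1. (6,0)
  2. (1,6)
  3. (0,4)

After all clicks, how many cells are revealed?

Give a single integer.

Answer: 16

Derivation:
Click 1 (6,0) count=0: revealed 14 new [(0,0) (0,1) (1,0) (1,1) (2,0) (2,1) (3,0) (3,1) (4,0) (4,1) (5,0) (5,1) (6,0) (6,1)] -> total=14
Click 2 (1,6) count=1: revealed 1 new [(1,6)] -> total=15
Click 3 (0,4) count=1: revealed 1 new [(0,4)] -> total=16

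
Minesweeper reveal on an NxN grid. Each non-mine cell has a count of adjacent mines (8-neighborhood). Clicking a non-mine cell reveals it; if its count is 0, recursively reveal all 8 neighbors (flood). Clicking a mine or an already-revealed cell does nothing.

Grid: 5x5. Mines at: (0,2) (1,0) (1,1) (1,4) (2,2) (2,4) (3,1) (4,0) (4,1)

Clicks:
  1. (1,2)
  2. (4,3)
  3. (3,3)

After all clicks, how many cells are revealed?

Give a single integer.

Answer: 7

Derivation:
Click 1 (1,2) count=3: revealed 1 new [(1,2)] -> total=1
Click 2 (4,3) count=0: revealed 6 new [(3,2) (3,3) (3,4) (4,2) (4,3) (4,4)] -> total=7
Click 3 (3,3) count=2: revealed 0 new [(none)] -> total=7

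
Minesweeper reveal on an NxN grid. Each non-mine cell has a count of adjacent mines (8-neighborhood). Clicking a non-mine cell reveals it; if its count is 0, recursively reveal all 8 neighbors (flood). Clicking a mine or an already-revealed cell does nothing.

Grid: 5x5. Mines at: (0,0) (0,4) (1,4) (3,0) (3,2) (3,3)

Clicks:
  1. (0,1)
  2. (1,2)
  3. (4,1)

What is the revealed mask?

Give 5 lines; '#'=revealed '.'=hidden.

Answer: .###.
.###.
.###.
.....
.#...

Derivation:
Click 1 (0,1) count=1: revealed 1 new [(0,1)] -> total=1
Click 2 (1,2) count=0: revealed 8 new [(0,2) (0,3) (1,1) (1,2) (1,3) (2,1) (2,2) (2,3)] -> total=9
Click 3 (4,1) count=2: revealed 1 new [(4,1)] -> total=10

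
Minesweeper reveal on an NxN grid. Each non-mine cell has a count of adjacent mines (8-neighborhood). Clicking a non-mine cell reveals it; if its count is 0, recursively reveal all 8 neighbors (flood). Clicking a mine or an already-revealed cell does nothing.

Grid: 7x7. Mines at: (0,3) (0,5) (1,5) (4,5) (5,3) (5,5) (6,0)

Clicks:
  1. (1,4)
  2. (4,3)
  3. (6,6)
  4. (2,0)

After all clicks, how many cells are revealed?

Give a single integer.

Click 1 (1,4) count=3: revealed 1 new [(1,4)] -> total=1
Click 2 (4,3) count=1: revealed 1 new [(4,3)] -> total=2
Click 3 (6,6) count=1: revealed 1 new [(6,6)] -> total=3
Click 4 (2,0) count=0: revealed 24 new [(0,0) (0,1) (0,2) (1,0) (1,1) (1,2) (1,3) (2,0) (2,1) (2,2) (2,3) (2,4) (3,0) (3,1) (3,2) (3,3) (3,4) (4,0) (4,1) (4,2) (4,4) (5,0) (5,1) (5,2)] -> total=27

Answer: 27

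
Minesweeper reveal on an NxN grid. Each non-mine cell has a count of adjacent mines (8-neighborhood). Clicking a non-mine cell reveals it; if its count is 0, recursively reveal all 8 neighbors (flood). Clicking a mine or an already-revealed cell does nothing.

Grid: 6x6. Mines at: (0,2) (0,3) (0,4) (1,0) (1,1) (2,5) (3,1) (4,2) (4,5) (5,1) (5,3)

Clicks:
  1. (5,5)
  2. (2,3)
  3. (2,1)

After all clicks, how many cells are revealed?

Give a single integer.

Answer: 11

Derivation:
Click 1 (5,5) count=1: revealed 1 new [(5,5)] -> total=1
Click 2 (2,3) count=0: revealed 9 new [(1,2) (1,3) (1,4) (2,2) (2,3) (2,4) (3,2) (3,3) (3,4)] -> total=10
Click 3 (2,1) count=3: revealed 1 new [(2,1)] -> total=11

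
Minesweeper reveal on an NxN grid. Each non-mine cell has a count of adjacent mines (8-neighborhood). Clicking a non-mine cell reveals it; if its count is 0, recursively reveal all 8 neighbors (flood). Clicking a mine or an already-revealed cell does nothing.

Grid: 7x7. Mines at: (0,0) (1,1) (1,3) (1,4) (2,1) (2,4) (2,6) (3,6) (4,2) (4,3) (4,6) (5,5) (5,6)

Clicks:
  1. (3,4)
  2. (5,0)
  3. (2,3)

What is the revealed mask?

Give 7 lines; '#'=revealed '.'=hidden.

Answer: .......
.......
...#...
##..#..
##.....
#####..
#####..

Derivation:
Click 1 (3,4) count=2: revealed 1 new [(3,4)] -> total=1
Click 2 (5,0) count=0: revealed 14 new [(3,0) (3,1) (4,0) (4,1) (5,0) (5,1) (5,2) (5,3) (5,4) (6,0) (6,1) (6,2) (6,3) (6,4)] -> total=15
Click 3 (2,3) count=3: revealed 1 new [(2,3)] -> total=16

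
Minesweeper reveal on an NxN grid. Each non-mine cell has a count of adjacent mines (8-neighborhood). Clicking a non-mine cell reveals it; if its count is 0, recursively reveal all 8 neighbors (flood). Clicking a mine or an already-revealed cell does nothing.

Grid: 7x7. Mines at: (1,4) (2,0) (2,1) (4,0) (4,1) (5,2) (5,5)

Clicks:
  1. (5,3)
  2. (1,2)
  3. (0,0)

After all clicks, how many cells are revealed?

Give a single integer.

Click 1 (5,3) count=1: revealed 1 new [(5,3)] -> total=1
Click 2 (1,2) count=1: revealed 1 new [(1,2)] -> total=2
Click 3 (0,0) count=0: revealed 7 new [(0,0) (0,1) (0,2) (0,3) (1,0) (1,1) (1,3)] -> total=9

Answer: 9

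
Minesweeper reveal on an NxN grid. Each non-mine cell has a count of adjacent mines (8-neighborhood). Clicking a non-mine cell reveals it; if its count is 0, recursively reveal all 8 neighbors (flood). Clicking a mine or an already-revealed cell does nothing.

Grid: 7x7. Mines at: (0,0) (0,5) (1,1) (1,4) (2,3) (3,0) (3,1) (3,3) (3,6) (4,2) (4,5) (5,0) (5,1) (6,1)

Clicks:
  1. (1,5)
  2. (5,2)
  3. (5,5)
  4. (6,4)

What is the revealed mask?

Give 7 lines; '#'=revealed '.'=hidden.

Click 1 (1,5) count=2: revealed 1 new [(1,5)] -> total=1
Click 2 (5,2) count=3: revealed 1 new [(5,2)] -> total=2
Click 3 (5,5) count=1: revealed 1 new [(5,5)] -> total=3
Click 4 (6,4) count=0: revealed 8 new [(5,3) (5,4) (5,6) (6,2) (6,3) (6,4) (6,5) (6,6)] -> total=11

Answer: .......
.....#.
.......
.......
.......
..#####
..#####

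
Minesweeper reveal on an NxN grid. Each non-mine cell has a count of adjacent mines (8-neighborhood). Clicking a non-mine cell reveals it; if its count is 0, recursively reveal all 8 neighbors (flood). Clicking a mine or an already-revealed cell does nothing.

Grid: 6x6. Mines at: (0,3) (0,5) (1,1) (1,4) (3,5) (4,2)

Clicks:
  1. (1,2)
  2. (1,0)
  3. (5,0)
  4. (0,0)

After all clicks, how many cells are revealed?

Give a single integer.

Click 1 (1,2) count=2: revealed 1 new [(1,2)] -> total=1
Click 2 (1,0) count=1: revealed 1 new [(1,0)] -> total=2
Click 3 (5,0) count=0: revealed 8 new [(2,0) (2,1) (3,0) (3,1) (4,0) (4,1) (5,0) (5,1)] -> total=10
Click 4 (0,0) count=1: revealed 1 new [(0,0)] -> total=11

Answer: 11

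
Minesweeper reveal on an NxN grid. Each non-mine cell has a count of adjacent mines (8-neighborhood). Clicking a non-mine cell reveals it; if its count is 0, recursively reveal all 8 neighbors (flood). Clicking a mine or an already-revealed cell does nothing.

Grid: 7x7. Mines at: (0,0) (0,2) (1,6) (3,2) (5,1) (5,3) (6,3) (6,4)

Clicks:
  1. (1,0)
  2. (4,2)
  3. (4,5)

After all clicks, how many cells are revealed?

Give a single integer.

Answer: 25

Derivation:
Click 1 (1,0) count=1: revealed 1 new [(1,0)] -> total=1
Click 2 (4,2) count=3: revealed 1 new [(4,2)] -> total=2
Click 3 (4,5) count=0: revealed 23 new [(0,3) (0,4) (0,5) (1,3) (1,4) (1,5) (2,3) (2,4) (2,5) (2,6) (3,3) (3,4) (3,5) (3,6) (4,3) (4,4) (4,5) (4,6) (5,4) (5,5) (5,6) (6,5) (6,6)] -> total=25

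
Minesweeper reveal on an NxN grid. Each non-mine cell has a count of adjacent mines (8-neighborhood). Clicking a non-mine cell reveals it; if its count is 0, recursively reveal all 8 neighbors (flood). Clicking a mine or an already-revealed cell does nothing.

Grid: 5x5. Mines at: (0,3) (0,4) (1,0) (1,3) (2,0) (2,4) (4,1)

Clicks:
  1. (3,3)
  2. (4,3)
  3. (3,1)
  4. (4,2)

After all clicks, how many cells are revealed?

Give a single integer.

Answer: 7

Derivation:
Click 1 (3,3) count=1: revealed 1 new [(3,3)] -> total=1
Click 2 (4,3) count=0: revealed 5 new [(3,2) (3,4) (4,2) (4,3) (4,4)] -> total=6
Click 3 (3,1) count=2: revealed 1 new [(3,1)] -> total=7
Click 4 (4,2) count=1: revealed 0 new [(none)] -> total=7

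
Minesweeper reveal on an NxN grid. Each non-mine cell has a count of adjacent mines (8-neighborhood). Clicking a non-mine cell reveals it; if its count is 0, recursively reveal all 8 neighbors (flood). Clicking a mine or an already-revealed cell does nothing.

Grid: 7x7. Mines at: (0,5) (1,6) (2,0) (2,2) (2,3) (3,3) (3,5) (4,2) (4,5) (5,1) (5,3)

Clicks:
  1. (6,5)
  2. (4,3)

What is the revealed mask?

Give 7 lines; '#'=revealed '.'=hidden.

Answer: .......
.......
.......
.......
...#...
....###
....###

Derivation:
Click 1 (6,5) count=0: revealed 6 new [(5,4) (5,5) (5,6) (6,4) (6,5) (6,6)] -> total=6
Click 2 (4,3) count=3: revealed 1 new [(4,3)] -> total=7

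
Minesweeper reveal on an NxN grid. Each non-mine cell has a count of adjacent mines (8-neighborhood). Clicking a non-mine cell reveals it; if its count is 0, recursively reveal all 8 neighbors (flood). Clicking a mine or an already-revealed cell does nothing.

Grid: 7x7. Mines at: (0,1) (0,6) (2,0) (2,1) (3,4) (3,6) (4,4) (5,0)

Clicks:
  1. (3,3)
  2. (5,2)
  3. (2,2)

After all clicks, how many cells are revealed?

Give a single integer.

Answer: 21

Derivation:
Click 1 (3,3) count=2: revealed 1 new [(3,3)] -> total=1
Click 2 (5,2) count=0: revealed 19 new [(3,1) (3,2) (4,1) (4,2) (4,3) (4,5) (4,6) (5,1) (5,2) (5,3) (5,4) (5,5) (5,6) (6,1) (6,2) (6,3) (6,4) (6,5) (6,6)] -> total=20
Click 3 (2,2) count=1: revealed 1 new [(2,2)] -> total=21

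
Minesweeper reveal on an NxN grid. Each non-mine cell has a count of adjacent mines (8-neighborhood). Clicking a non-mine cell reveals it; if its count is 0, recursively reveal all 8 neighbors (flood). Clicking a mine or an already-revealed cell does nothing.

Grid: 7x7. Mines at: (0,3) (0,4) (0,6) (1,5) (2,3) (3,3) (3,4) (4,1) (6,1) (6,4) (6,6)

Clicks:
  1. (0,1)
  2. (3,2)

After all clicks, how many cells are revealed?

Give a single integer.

Answer: 12

Derivation:
Click 1 (0,1) count=0: revealed 12 new [(0,0) (0,1) (0,2) (1,0) (1,1) (1,2) (2,0) (2,1) (2,2) (3,0) (3,1) (3,2)] -> total=12
Click 2 (3,2) count=3: revealed 0 new [(none)] -> total=12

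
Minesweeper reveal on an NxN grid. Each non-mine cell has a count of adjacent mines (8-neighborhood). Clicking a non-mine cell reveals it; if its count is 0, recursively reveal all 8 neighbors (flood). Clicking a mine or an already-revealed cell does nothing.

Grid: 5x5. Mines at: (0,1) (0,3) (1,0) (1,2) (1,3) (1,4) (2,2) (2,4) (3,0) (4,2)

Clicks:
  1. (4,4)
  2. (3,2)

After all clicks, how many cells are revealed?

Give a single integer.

Answer: 5

Derivation:
Click 1 (4,4) count=0: revealed 4 new [(3,3) (3,4) (4,3) (4,4)] -> total=4
Click 2 (3,2) count=2: revealed 1 new [(3,2)] -> total=5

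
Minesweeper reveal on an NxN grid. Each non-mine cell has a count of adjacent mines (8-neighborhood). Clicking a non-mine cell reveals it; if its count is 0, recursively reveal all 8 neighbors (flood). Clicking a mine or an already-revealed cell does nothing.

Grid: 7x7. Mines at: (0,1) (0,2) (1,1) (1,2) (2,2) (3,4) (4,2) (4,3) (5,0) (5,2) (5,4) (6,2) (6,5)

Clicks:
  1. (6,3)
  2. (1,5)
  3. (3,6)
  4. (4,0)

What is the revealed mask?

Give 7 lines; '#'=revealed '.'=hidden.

Click 1 (6,3) count=3: revealed 1 new [(6,3)] -> total=1
Click 2 (1,5) count=0: revealed 18 new [(0,3) (0,4) (0,5) (0,6) (1,3) (1,4) (1,5) (1,6) (2,3) (2,4) (2,5) (2,6) (3,5) (3,6) (4,5) (4,6) (5,5) (5,6)] -> total=19
Click 3 (3,6) count=0: revealed 0 new [(none)] -> total=19
Click 4 (4,0) count=1: revealed 1 new [(4,0)] -> total=20

Answer: ...####
...####
...####
.....##
#....##
.....##
...#...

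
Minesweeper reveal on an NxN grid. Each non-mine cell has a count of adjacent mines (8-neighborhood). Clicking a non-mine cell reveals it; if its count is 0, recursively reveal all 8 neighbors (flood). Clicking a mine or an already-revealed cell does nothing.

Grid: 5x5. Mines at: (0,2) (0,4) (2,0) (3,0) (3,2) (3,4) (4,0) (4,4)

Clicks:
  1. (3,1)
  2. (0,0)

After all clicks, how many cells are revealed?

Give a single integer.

Click 1 (3,1) count=4: revealed 1 new [(3,1)] -> total=1
Click 2 (0,0) count=0: revealed 4 new [(0,0) (0,1) (1,0) (1,1)] -> total=5

Answer: 5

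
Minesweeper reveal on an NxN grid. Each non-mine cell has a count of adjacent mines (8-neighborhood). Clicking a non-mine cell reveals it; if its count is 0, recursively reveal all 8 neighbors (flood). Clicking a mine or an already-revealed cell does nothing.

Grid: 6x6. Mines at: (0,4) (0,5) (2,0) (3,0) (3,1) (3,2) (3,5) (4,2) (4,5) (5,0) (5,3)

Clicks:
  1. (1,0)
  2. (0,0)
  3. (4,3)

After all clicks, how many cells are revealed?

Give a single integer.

Click 1 (1,0) count=1: revealed 1 new [(1,0)] -> total=1
Click 2 (0,0) count=0: revealed 10 new [(0,0) (0,1) (0,2) (0,3) (1,1) (1,2) (1,3) (2,1) (2,2) (2,3)] -> total=11
Click 3 (4,3) count=3: revealed 1 new [(4,3)] -> total=12

Answer: 12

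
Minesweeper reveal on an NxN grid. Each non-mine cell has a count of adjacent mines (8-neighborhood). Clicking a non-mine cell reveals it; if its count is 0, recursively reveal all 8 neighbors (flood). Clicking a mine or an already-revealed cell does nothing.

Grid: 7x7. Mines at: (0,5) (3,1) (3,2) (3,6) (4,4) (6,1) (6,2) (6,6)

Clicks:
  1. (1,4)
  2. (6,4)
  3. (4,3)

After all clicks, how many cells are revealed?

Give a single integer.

Answer: 8

Derivation:
Click 1 (1,4) count=1: revealed 1 new [(1,4)] -> total=1
Click 2 (6,4) count=0: revealed 6 new [(5,3) (5,4) (5,5) (6,3) (6,4) (6,5)] -> total=7
Click 3 (4,3) count=2: revealed 1 new [(4,3)] -> total=8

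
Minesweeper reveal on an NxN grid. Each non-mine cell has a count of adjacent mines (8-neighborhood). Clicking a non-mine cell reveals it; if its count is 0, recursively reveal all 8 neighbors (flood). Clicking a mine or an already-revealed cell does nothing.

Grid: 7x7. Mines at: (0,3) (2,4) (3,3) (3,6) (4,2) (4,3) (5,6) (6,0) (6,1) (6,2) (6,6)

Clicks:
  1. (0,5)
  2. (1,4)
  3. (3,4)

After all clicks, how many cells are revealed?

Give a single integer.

Answer: 9

Derivation:
Click 1 (0,5) count=0: revealed 8 new [(0,4) (0,5) (0,6) (1,4) (1,5) (1,6) (2,5) (2,6)] -> total=8
Click 2 (1,4) count=2: revealed 0 new [(none)] -> total=8
Click 3 (3,4) count=3: revealed 1 new [(3,4)] -> total=9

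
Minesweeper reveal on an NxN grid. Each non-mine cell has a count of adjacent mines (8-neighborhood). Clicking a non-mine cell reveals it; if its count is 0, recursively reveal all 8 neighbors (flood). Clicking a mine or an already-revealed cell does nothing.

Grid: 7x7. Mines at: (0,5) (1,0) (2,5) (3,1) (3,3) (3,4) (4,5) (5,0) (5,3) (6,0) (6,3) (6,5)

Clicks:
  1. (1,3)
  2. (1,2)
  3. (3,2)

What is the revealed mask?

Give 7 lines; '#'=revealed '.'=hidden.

Click 1 (1,3) count=0: revealed 12 new [(0,1) (0,2) (0,3) (0,4) (1,1) (1,2) (1,3) (1,4) (2,1) (2,2) (2,3) (2,4)] -> total=12
Click 2 (1,2) count=0: revealed 0 new [(none)] -> total=12
Click 3 (3,2) count=2: revealed 1 new [(3,2)] -> total=13

Answer: .####..
.####..
.####..
..#....
.......
.......
.......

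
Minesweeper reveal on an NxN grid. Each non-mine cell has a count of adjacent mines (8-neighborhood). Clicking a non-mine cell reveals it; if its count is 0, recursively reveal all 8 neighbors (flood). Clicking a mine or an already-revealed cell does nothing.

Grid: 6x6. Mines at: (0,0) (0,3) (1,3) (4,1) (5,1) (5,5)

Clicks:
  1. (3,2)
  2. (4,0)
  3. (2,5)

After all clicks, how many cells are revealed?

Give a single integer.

Click 1 (3,2) count=1: revealed 1 new [(3,2)] -> total=1
Click 2 (4,0) count=2: revealed 1 new [(4,0)] -> total=2
Click 3 (2,5) count=0: revealed 18 new [(0,4) (0,5) (1,4) (1,5) (2,2) (2,3) (2,4) (2,5) (3,3) (3,4) (3,5) (4,2) (4,3) (4,4) (4,5) (5,2) (5,3) (5,4)] -> total=20

Answer: 20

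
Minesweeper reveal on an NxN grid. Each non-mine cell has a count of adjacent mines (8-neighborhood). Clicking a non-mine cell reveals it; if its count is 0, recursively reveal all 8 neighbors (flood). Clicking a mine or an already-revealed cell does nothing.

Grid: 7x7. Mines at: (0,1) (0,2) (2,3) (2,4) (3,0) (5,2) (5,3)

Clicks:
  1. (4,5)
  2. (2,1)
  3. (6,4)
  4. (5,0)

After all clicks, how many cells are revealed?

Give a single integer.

Answer: 29

Derivation:
Click 1 (4,5) count=0: revealed 22 new [(0,3) (0,4) (0,5) (0,6) (1,3) (1,4) (1,5) (1,6) (2,5) (2,6) (3,4) (3,5) (3,6) (4,4) (4,5) (4,6) (5,4) (5,5) (5,6) (6,4) (6,5) (6,6)] -> total=22
Click 2 (2,1) count=1: revealed 1 new [(2,1)] -> total=23
Click 3 (6,4) count=1: revealed 0 new [(none)] -> total=23
Click 4 (5,0) count=0: revealed 6 new [(4,0) (4,1) (5,0) (5,1) (6,0) (6,1)] -> total=29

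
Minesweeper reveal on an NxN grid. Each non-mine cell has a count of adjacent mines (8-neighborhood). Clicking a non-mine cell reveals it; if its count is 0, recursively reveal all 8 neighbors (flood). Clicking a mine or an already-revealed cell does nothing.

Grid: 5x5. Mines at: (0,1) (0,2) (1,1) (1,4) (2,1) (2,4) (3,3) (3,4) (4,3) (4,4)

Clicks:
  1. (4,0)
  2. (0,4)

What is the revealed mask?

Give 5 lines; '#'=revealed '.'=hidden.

Click 1 (4,0) count=0: revealed 6 new [(3,0) (3,1) (3,2) (4,0) (4,1) (4,2)] -> total=6
Click 2 (0,4) count=1: revealed 1 new [(0,4)] -> total=7

Answer: ....#
.....
.....
###..
###..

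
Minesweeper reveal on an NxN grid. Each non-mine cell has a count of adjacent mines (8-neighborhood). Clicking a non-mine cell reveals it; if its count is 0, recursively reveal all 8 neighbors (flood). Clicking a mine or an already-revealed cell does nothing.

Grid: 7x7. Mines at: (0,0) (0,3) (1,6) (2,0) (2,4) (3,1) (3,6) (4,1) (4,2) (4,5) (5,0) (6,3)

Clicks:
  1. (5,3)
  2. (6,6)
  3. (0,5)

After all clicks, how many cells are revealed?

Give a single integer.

Answer: 8

Derivation:
Click 1 (5,3) count=2: revealed 1 new [(5,3)] -> total=1
Click 2 (6,6) count=0: revealed 6 new [(5,4) (5,5) (5,6) (6,4) (6,5) (6,6)] -> total=7
Click 3 (0,5) count=1: revealed 1 new [(0,5)] -> total=8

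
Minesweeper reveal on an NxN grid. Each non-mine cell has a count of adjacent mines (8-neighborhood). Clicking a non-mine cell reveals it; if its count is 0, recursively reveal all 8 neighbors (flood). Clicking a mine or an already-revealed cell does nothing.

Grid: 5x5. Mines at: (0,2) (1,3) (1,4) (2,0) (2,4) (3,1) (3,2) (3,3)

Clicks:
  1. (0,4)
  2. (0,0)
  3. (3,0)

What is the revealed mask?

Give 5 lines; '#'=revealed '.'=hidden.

Click 1 (0,4) count=2: revealed 1 new [(0,4)] -> total=1
Click 2 (0,0) count=0: revealed 4 new [(0,0) (0,1) (1,0) (1,1)] -> total=5
Click 3 (3,0) count=2: revealed 1 new [(3,0)] -> total=6

Answer: ##..#
##...
.....
#....
.....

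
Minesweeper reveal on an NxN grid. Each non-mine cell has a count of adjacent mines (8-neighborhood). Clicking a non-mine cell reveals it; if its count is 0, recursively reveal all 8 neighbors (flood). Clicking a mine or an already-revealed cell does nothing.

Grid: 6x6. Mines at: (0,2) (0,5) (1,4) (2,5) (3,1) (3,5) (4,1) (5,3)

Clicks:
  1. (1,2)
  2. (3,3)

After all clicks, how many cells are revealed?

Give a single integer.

Answer: 10

Derivation:
Click 1 (1,2) count=1: revealed 1 new [(1,2)] -> total=1
Click 2 (3,3) count=0: revealed 9 new [(2,2) (2,3) (2,4) (3,2) (3,3) (3,4) (4,2) (4,3) (4,4)] -> total=10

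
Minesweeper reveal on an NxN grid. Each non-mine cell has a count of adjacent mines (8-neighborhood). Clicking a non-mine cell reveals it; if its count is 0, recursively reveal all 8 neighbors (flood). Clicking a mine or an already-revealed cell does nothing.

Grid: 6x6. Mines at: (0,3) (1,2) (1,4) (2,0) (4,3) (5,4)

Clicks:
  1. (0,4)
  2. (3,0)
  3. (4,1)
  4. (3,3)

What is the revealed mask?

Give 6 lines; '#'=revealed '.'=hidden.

Answer: ....#.
......
......
####..
###...
###...

Derivation:
Click 1 (0,4) count=2: revealed 1 new [(0,4)] -> total=1
Click 2 (3,0) count=1: revealed 1 new [(3,0)] -> total=2
Click 3 (4,1) count=0: revealed 8 new [(3,1) (3,2) (4,0) (4,1) (4,2) (5,0) (5,1) (5,2)] -> total=10
Click 4 (3,3) count=1: revealed 1 new [(3,3)] -> total=11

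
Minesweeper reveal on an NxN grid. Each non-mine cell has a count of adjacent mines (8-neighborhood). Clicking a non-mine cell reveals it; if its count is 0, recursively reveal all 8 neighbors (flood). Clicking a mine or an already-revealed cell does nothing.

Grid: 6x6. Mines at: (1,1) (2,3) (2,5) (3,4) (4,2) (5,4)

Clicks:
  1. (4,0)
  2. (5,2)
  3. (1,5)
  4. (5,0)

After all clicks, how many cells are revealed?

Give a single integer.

Click 1 (4,0) count=0: revealed 8 new [(2,0) (2,1) (3,0) (3,1) (4,0) (4,1) (5,0) (5,1)] -> total=8
Click 2 (5,2) count=1: revealed 1 new [(5,2)] -> total=9
Click 3 (1,5) count=1: revealed 1 new [(1,5)] -> total=10
Click 4 (5,0) count=0: revealed 0 new [(none)] -> total=10

Answer: 10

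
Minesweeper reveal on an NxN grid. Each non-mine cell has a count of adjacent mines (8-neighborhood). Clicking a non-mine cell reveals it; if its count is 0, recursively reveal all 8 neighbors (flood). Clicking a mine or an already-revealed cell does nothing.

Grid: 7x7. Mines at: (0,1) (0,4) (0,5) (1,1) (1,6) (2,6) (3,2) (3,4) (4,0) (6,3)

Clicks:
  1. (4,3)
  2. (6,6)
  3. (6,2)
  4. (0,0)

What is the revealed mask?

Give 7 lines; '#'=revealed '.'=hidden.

Click 1 (4,3) count=2: revealed 1 new [(4,3)] -> total=1
Click 2 (6,6) count=0: revealed 11 new [(3,5) (3,6) (4,4) (4,5) (4,6) (5,4) (5,5) (5,6) (6,4) (6,5) (6,6)] -> total=12
Click 3 (6,2) count=1: revealed 1 new [(6,2)] -> total=13
Click 4 (0,0) count=2: revealed 1 new [(0,0)] -> total=14

Answer: #......
.......
.......
.....##
...####
....###
..#.###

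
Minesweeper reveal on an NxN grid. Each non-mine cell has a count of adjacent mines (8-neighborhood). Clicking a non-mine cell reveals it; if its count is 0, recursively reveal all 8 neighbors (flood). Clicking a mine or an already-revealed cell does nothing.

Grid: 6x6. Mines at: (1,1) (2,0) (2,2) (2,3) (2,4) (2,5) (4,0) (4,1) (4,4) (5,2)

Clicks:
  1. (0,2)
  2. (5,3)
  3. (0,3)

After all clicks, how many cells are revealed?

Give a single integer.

Answer: 9

Derivation:
Click 1 (0,2) count=1: revealed 1 new [(0,2)] -> total=1
Click 2 (5,3) count=2: revealed 1 new [(5,3)] -> total=2
Click 3 (0,3) count=0: revealed 7 new [(0,3) (0,4) (0,5) (1,2) (1,3) (1,4) (1,5)] -> total=9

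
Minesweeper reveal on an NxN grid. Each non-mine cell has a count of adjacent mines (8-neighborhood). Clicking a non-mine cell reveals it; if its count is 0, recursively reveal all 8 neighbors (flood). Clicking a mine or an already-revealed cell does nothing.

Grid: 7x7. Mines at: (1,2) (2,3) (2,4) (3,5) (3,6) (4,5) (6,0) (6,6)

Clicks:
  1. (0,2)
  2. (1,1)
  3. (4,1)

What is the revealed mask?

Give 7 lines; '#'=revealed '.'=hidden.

Answer: ###....
##.....
###....
#####..
#####..
######.
.#####.

Derivation:
Click 1 (0,2) count=1: revealed 1 new [(0,2)] -> total=1
Click 2 (1,1) count=1: revealed 1 new [(1,1)] -> total=2
Click 3 (4,1) count=0: revealed 27 new [(0,0) (0,1) (1,0) (2,0) (2,1) (2,2) (3,0) (3,1) (3,2) (3,3) (3,4) (4,0) (4,1) (4,2) (4,3) (4,4) (5,0) (5,1) (5,2) (5,3) (5,4) (5,5) (6,1) (6,2) (6,3) (6,4) (6,5)] -> total=29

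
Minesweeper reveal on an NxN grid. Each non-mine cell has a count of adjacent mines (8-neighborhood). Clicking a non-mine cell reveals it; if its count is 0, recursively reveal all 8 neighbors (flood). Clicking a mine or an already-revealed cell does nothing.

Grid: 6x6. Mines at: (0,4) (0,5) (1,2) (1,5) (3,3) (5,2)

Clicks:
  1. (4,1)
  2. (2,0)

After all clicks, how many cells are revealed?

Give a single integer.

Click 1 (4,1) count=1: revealed 1 new [(4,1)] -> total=1
Click 2 (2,0) count=0: revealed 14 new [(0,0) (0,1) (1,0) (1,1) (2,0) (2,1) (2,2) (3,0) (3,1) (3,2) (4,0) (4,2) (5,0) (5,1)] -> total=15

Answer: 15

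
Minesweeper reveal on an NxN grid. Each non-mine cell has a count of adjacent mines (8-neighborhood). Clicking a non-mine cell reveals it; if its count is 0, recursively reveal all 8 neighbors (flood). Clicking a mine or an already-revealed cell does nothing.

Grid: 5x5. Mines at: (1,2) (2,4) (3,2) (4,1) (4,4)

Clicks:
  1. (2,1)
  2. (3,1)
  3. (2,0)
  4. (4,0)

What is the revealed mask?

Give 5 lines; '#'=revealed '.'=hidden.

Answer: ##...
##...
##...
##...
#....

Derivation:
Click 1 (2,1) count=2: revealed 1 new [(2,1)] -> total=1
Click 2 (3,1) count=2: revealed 1 new [(3,1)] -> total=2
Click 3 (2,0) count=0: revealed 6 new [(0,0) (0,1) (1,0) (1,1) (2,0) (3,0)] -> total=8
Click 4 (4,0) count=1: revealed 1 new [(4,0)] -> total=9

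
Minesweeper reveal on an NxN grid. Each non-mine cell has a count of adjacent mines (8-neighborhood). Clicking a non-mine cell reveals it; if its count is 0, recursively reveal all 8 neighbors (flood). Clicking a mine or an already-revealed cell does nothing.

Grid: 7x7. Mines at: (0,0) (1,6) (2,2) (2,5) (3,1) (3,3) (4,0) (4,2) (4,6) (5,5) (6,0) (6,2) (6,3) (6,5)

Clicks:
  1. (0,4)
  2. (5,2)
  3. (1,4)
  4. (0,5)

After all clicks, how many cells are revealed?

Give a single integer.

Click 1 (0,4) count=0: revealed 10 new [(0,1) (0,2) (0,3) (0,4) (0,5) (1,1) (1,2) (1,3) (1,4) (1,5)] -> total=10
Click 2 (5,2) count=3: revealed 1 new [(5,2)] -> total=11
Click 3 (1,4) count=1: revealed 0 new [(none)] -> total=11
Click 4 (0,5) count=1: revealed 0 new [(none)] -> total=11

Answer: 11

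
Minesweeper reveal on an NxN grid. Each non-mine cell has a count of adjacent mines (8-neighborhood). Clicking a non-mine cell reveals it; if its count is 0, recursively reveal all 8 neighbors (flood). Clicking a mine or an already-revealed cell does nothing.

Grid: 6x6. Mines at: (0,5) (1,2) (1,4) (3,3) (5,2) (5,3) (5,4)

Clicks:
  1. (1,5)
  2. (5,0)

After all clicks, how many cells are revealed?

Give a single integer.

Click 1 (1,5) count=2: revealed 1 new [(1,5)] -> total=1
Click 2 (5,0) count=0: revealed 15 new [(0,0) (0,1) (1,0) (1,1) (2,0) (2,1) (2,2) (3,0) (3,1) (3,2) (4,0) (4,1) (4,2) (5,0) (5,1)] -> total=16

Answer: 16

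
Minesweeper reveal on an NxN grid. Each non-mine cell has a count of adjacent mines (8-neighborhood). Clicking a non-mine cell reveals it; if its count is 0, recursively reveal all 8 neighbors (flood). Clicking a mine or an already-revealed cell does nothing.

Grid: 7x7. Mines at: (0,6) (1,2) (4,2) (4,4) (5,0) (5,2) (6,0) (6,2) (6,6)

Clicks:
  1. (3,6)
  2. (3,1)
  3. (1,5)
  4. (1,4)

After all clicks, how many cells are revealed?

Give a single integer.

Click 1 (3,6) count=0: revealed 19 new [(0,3) (0,4) (0,5) (1,3) (1,4) (1,5) (1,6) (2,3) (2,4) (2,5) (2,6) (3,3) (3,4) (3,5) (3,6) (4,5) (4,6) (5,5) (5,6)] -> total=19
Click 2 (3,1) count=1: revealed 1 new [(3,1)] -> total=20
Click 3 (1,5) count=1: revealed 0 new [(none)] -> total=20
Click 4 (1,4) count=0: revealed 0 new [(none)] -> total=20

Answer: 20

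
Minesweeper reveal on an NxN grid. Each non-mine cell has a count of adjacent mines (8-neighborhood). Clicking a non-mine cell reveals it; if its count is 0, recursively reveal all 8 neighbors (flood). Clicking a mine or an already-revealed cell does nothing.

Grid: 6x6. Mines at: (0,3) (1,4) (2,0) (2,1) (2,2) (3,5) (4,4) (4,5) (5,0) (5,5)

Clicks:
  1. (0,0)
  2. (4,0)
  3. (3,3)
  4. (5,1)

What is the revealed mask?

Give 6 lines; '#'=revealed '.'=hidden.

Answer: ###...
###...
......
...#..
#.....
.#....

Derivation:
Click 1 (0,0) count=0: revealed 6 new [(0,0) (0,1) (0,2) (1,0) (1,1) (1,2)] -> total=6
Click 2 (4,0) count=1: revealed 1 new [(4,0)] -> total=7
Click 3 (3,3) count=2: revealed 1 new [(3,3)] -> total=8
Click 4 (5,1) count=1: revealed 1 new [(5,1)] -> total=9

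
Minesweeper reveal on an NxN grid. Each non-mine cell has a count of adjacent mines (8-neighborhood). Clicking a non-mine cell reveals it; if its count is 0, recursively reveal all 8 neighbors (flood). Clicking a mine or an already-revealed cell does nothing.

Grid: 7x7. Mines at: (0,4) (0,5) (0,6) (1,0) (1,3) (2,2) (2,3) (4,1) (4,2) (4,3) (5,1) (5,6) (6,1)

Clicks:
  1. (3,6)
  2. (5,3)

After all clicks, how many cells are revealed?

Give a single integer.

Answer: 13

Derivation:
Click 1 (3,6) count=0: revealed 12 new [(1,4) (1,5) (1,6) (2,4) (2,5) (2,6) (3,4) (3,5) (3,6) (4,4) (4,5) (4,6)] -> total=12
Click 2 (5,3) count=2: revealed 1 new [(5,3)] -> total=13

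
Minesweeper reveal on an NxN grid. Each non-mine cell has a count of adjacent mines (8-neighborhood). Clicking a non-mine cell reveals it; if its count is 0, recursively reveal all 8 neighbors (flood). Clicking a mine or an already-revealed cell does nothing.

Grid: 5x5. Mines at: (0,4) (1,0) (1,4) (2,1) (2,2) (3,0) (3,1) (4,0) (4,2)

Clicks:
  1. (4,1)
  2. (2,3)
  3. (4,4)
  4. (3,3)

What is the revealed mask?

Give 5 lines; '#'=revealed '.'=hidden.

Click 1 (4,1) count=4: revealed 1 new [(4,1)] -> total=1
Click 2 (2,3) count=2: revealed 1 new [(2,3)] -> total=2
Click 3 (4,4) count=0: revealed 5 new [(2,4) (3,3) (3,4) (4,3) (4,4)] -> total=7
Click 4 (3,3) count=2: revealed 0 new [(none)] -> total=7

Answer: .....
.....
...##
...##
.#.##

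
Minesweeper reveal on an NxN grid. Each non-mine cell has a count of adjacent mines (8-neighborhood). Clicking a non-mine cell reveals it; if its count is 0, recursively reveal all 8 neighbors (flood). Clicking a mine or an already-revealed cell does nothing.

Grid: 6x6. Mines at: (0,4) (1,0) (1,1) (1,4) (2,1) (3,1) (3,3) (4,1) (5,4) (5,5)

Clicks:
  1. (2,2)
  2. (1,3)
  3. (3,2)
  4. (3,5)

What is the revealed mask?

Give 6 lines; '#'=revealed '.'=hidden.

Answer: ......
...#..
..#.##
..#.##
....##
......

Derivation:
Click 1 (2,2) count=4: revealed 1 new [(2,2)] -> total=1
Click 2 (1,3) count=2: revealed 1 new [(1,3)] -> total=2
Click 3 (3,2) count=4: revealed 1 new [(3,2)] -> total=3
Click 4 (3,5) count=0: revealed 6 new [(2,4) (2,5) (3,4) (3,5) (4,4) (4,5)] -> total=9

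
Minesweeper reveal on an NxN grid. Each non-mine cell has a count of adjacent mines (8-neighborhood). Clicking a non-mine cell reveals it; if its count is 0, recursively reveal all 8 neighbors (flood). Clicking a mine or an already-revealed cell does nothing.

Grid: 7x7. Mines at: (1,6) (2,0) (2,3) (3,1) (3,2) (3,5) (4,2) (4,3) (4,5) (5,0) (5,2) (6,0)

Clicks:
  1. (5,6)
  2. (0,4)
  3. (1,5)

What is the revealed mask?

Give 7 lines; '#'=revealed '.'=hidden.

Answer: ######.
######.
.......
.......
.......
......#
.......

Derivation:
Click 1 (5,6) count=1: revealed 1 new [(5,6)] -> total=1
Click 2 (0,4) count=0: revealed 12 new [(0,0) (0,1) (0,2) (0,3) (0,4) (0,5) (1,0) (1,1) (1,2) (1,3) (1,4) (1,5)] -> total=13
Click 3 (1,5) count=1: revealed 0 new [(none)] -> total=13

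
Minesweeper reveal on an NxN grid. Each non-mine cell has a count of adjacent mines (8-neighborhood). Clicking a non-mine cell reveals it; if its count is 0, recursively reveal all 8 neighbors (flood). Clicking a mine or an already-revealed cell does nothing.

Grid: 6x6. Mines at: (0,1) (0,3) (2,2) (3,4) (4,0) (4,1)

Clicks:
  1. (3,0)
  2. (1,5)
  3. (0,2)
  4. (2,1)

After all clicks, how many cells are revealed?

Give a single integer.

Answer: 9

Derivation:
Click 1 (3,0) count=2: revealed 1 new [(3,0)] -> total=1
Click 2 (1,5) count=0: revealed 6 new [(0,4) (0,5) (1,4) (1,5) (2,4) (2,5)] -> total=7
Click 3 (0,2) count=2: revealed 1 new [(0,2)] -> total=8
Click 4 (2,1) count=1: revealed 1 new [(2,1)] -> total=9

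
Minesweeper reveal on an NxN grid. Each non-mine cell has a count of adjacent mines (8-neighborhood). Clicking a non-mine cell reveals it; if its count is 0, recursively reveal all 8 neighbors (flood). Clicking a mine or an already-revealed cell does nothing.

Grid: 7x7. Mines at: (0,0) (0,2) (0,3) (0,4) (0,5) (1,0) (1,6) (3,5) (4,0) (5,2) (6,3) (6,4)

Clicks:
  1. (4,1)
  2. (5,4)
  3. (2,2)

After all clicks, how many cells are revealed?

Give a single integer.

Answer: 17

Derivation:
Click 1 (4,1) count=2: revealed 1 new [(4,1)] -> total=1
Click 2 (5,4) count=2: revealed 1 new [(5,4)] -> total=2
Click 3 (2,2) count=0: revealed 15 new [(1,1) (1,2) (1,3) (1,4) (2,1) (2,2) (2,3) (2,4) (3,1) (3,2) (3,3) (3,4) (4,2) (4,3) (4,4)] -> total=17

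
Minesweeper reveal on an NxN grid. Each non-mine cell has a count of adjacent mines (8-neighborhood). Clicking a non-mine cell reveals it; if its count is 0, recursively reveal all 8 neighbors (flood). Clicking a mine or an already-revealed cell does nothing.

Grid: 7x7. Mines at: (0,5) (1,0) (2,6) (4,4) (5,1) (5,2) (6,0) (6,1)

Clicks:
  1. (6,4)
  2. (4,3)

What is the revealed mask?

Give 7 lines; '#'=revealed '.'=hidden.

Click 1 (6,4) count=0: revealed 12 new [(3,5) (3,6) (4,5) (4,6) (5,3) (5,4) (5,5) (5,6) (6,3) (6,4) (6,5) (6,6)] -> total=12
Click 2 (4,3) count=2: revealed 1 new [(4,3)] -> total=13

Answer: .......
.......
.......
.....##
...#.##
...####
...####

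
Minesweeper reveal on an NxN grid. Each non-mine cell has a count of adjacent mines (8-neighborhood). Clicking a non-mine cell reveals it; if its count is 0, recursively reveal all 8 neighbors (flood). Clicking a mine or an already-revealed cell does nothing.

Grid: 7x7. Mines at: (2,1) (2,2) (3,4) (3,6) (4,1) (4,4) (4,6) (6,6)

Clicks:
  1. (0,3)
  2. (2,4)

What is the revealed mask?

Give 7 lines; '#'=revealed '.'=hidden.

Answer: #######
#######
...####
.......
.......
.......
.......

Derivation:
Click 1 (0,3) count=0: revealed 18 new [(0,0) (0,1) (0,2) (0,3) (0,4) (0,5) (0,6) (1,0) (1,1) (1,2) (1,3) (1,4) (1,5) (1,6) (2,3) (2,4) (2,5) (2,6)] -> total=18
Click 2 (2,4) count=1: revealed 0 new [(none)] -> total=18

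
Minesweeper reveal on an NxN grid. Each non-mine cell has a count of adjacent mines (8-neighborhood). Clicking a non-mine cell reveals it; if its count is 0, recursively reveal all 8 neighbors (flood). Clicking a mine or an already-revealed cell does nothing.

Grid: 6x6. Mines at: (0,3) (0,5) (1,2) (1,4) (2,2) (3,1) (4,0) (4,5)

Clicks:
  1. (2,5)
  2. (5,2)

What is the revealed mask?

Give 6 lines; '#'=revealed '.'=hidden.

Answer: ......
......
.....#
..###.
.####.
.####.

Derivation:
Click 1 (2,5) count=1: revealed 1 new [(2,5)] -> total=1
Click 2 (5,2) count=0: revealed 11 new [(3,2) (3,3) (3,4) (4,1) (4,2) (4,3) (4,4) (5,1) (5,2) (5,3) (5,4)] -> total=12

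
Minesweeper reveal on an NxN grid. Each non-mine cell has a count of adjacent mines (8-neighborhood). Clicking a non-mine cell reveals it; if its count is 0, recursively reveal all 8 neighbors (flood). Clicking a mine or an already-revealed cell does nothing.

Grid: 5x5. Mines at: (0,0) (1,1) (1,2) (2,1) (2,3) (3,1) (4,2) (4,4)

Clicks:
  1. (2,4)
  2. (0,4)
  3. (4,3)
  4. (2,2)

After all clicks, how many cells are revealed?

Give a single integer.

Answer: 7

Derivation:
Click 1 (2,4) count=1: revealed 1 new [(2,4)] -> total=1
Click 2 (0,4) count=0: revealed 4 new [(0,3) (0,4) (1,3) (1,4)] -> total=5
Click 3 (4,3) count=2: revealed 1 new [(4,3)] -> total=6
Click 4 (2,2) count=5: revealed 1 new [(2,2)] -> total=7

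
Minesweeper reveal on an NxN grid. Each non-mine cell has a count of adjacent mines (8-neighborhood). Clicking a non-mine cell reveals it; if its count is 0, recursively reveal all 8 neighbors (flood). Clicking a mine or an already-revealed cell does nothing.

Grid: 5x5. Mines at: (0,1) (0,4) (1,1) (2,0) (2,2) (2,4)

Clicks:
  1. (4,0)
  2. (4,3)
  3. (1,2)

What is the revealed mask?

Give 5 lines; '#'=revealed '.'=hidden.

Answer: .....
..#..
.....
#####
#####

Derivation:
Click 1 (4,0) count=0: revealed 10 new [(3,0) (3,1) (3,2) (3,3) (3,4) (4,0) (4,1) (4,2) (4,3) (4,4)] -> total=10
Click 2 (4,3) count=0: revealed 0 new [(none)] -> total=10
Click 3 (1,2) count=3: revealed 1 new [(1,2)] -> total=11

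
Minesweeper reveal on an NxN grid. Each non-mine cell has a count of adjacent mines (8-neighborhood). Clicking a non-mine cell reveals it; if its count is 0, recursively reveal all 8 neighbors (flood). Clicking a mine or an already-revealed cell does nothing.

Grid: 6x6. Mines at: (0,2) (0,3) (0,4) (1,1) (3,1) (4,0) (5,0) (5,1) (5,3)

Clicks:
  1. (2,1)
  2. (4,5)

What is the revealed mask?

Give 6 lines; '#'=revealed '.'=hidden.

Click 1 (2,1) count=2: revealed 1 new [(2,1)] -> total=1
Click 2 (4,5) count=0: revealed 18 new [(1,2) (1,3) (1,4) (1,5) (2,2) (2,3) (2,4) (2,5) (3,2) (3,3) (3,4) (3,5) (4,2) (4,3) (4,4) (4,5) (5,4) (5,5)] -> total=19

Answer: ......
..####
.#####
..####
..####
....##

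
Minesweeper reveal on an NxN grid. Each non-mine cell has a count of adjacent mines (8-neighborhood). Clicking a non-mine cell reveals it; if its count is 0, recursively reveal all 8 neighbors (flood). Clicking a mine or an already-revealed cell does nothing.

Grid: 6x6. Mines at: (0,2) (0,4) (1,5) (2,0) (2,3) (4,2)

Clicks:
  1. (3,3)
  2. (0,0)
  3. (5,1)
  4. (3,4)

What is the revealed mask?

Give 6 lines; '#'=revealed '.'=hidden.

Answer: ##....
##....
......
...##.
......
.#....

Derivation:
Click 1 (3,3) count=2: revealed 1 new [(3,3)] -> total=1
Click 2 (0,0) count=0: revealed 4 new [(0,0) (0,1) (1,0) (1,1)] -> total=5
Click 3 (5,1) count=1: revealed 1 new [(5,1)] -> total=6
Click 4 (3,4) count=1: revealed 1 new [(3,4)] -> total=7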